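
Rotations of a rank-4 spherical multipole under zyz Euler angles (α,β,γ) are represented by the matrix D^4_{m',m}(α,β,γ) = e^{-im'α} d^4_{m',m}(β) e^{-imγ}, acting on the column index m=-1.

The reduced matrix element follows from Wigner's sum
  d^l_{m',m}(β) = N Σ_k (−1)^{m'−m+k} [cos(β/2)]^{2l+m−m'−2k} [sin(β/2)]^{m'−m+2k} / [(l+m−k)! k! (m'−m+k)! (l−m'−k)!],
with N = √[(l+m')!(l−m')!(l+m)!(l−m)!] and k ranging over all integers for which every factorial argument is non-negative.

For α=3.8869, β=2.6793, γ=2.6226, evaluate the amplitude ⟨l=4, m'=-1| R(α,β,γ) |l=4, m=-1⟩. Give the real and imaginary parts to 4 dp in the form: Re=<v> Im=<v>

Split into d^4_{-1,-1}(β=2.6793) × two z-phases.
c=cos(2.6793/2)=0.229094, s=sin(2.6793/2)=0.973404; N=√[6·120·6·120]=720.000000
k: max(0,(-1)−(-1))=0 … min(4+(-1),4−(-1))=3
  k=0: (−1)^0·720.0000/(720)·0.2291^8·0.9734^0 = +0.000008
  k=1: (−1)^1·720.0000/(48)·0.2291^6·0.9734^2 = -0.002055
  k=2: (−1)^2·720.0000/(24)·0.2291^4·0.9734^4 = +0.074190
  k=3: (−1)^3·720.0000/(72)·0.2291^2·0.9734^6 = -0.446463
d^4_{-1,-1}(2.6793) = +0.000008 -0.002055 +0.074190 -0.446463 = -0.374320
Attach z-rotation phases: D = e^{-i(-1)(3.8869)}·(-0.374320)·e^{-i(-1)(2.6226)} = -0.364775-0.083993i

Re=-0.3648 Im=-0.0840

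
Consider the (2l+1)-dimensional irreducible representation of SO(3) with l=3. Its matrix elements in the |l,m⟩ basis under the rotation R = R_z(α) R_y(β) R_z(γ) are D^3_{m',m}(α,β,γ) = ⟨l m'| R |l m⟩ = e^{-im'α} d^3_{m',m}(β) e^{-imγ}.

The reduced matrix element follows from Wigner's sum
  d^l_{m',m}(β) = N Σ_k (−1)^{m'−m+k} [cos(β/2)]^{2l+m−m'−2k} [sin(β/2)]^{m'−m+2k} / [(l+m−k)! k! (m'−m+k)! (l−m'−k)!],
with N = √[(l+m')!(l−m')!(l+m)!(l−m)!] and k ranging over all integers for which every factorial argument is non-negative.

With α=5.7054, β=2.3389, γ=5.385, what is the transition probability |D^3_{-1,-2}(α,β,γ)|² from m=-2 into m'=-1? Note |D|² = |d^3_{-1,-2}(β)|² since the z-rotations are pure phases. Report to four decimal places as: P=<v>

P=0.0716

D^3_{-1,-2}(5.7054,2.3389,5.385) = e^{-i·-1·5.7054}·d^3_{-1,-2}(2.3389)·e^{-i·-2·5.385}. Compute d first:
With c≡cos(β/2)=0.390658 and s≡sin(β/2)=0.920536, N=[2·24·1·120]^{1/2}=75.894664
Admissible k: 0..1 (factorial args all ≥0)
  k=0: (−1)^1·75.8947/(24)·0.3907^5·0.9205^1 = -0.026486
  k=1: (−1)^2·75.8947/(12)·0.3907^3·0.9205^3 = +0.294132
d^3_{-1,-2}(2.3389) = -0.026486 +0.294132 = +0.267646
|D^3_{-1,-2}|² = |d^3_{-1,-2}(β)|² = (+0.267646)² = 0.071634 (the z-rotation phases have unit modulus)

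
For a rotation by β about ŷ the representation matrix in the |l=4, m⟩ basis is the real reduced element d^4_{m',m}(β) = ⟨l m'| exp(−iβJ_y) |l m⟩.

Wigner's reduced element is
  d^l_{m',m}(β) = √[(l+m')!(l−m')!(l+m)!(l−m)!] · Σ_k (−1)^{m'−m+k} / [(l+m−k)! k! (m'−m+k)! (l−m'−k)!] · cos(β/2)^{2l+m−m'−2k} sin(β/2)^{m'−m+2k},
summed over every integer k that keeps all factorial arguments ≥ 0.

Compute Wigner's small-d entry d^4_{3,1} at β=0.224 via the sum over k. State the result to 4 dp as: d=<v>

d^4_{3,1}(β=0.224) via Wigner's sum:
Half-angle: c=0.993735, s=0.111766. N=√(5040·1·120·6)=1904.940944
Admissible k: 0..1 (factorial args all ≥0)
  k=0: (−1)^2·1904.9409/(240)·0.9937^6·0.1118^2 = +0.095480
  k=1: (−1)^3·1904.9409/(144)·0.9937^4·0.1118^4 = -0.002013
d^4_{3,1}(0.224) = +0.095480 -0.002013 = +0.093467

d=0.0935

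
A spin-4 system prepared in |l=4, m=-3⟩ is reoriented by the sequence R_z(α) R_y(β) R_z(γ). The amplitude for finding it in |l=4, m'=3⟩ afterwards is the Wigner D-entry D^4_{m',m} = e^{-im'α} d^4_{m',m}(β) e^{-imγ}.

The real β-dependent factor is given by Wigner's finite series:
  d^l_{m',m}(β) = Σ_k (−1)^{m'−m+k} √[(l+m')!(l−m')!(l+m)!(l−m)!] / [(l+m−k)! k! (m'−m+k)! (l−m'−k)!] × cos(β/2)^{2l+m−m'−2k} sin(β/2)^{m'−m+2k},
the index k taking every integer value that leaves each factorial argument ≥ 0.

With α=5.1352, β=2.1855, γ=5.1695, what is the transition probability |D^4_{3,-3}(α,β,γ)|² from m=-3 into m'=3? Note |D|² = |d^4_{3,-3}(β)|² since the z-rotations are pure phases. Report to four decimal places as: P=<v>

Split into d^4_{3,-3}(β=2.1855) × two z-phases.
c=cos(2.1855/2)=0.460045, s=sin(2.1855/2)=0.887895; N=√[5040·1·1·5040]=5040.000000
k: max(0,(-3)−(3))=0 … min(4+(-3),4−(3))=1
  k=0: (−1)^6·5040.0000/(720)·0.4600^2·0.8879^6 = +0.725889
  k=1: (−1)^7·5040.0000/(5040)·0.4600^0·0.8879^8 = -0.386273
d^4_{3,-3}(2.1855) = +0.725889 -0.386273 = +0.339616
|D^4_{3,-3}|² = |d^4_{3,-3}(β)|² = (+0.339616)² = 0.115339 (the z-rotation phases have unit modulus)

P=0.1153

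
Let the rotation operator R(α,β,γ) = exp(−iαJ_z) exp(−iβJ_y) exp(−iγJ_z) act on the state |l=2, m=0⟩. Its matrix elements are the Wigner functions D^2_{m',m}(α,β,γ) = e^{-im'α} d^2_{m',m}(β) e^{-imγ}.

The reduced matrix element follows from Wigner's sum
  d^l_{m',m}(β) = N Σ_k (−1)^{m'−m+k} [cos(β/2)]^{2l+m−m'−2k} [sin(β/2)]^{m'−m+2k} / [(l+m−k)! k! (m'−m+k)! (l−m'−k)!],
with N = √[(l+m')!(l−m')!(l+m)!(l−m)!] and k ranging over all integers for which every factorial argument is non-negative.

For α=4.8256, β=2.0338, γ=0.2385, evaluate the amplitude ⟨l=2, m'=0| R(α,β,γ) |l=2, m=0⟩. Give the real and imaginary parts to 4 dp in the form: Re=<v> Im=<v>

First d^2_{0,0}(β=2.0338), then the phase factors e^{-i(0)α} and e^{-i(0)γ}:
Half-angle: c=0.526005, s=0.850481. N=√(2·2·2·2)=4.000000
k: max(0,(0)−(0))=0 … min(2+(0),2−(0))=2
  k=0: (−1)^0·4.0000/(4)·0.5260^4·0.8505^0 = +0.076553
  k=1: (−1)^1·4.0000/(1)·0.5260^2·0.8505^2 = -0.800515
  k=2: (−1)^2·4.0000/(4)·0.5260^0·0.8505^4 = +0.523190
d^2_{0,0}(2.0338) = +0.076553 -0.800515 +0.523190 = -0.200772
Phases: e^{-i·(0)·4.8256}=+1.000000+0.000000i, e^{-i·(0)·0.2385}=+1.000000+0.000000i ⇒ D=-0.200772+0.000000i

Re=-0.2008 Im=0.0000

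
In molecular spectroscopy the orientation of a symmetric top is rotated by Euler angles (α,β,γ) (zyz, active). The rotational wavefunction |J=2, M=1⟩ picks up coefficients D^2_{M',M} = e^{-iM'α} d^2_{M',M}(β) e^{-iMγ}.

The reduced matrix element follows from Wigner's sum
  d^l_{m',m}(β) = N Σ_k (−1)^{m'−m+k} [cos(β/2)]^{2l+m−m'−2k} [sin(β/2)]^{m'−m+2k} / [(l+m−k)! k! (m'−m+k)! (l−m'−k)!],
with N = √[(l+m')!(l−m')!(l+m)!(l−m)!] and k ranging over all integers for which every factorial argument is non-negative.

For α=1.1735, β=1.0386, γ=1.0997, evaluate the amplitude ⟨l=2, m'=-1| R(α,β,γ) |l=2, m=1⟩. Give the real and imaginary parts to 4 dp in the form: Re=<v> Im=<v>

Split into d^2_{-1,1}(β=1.0386) × two z-phases.
With c≡cos(β/2)=0.868167 and s≡sin(β/2)=0.496273, N=[1·6·6·1]^{1/2}=6.000000
Admissible k: 2..3 (factorial args all ≥0)
  k=2: (−1)^0·6.0000/(2)·0.8682^2·0.4963^2 = +0.556888
  k=3: (−1)^1·6.0000/(6)·0.8682^0·0.4963^4 = -0.060657
d^2_{-1,1}(1.0386) = +0.556888 -0.060657 = +0.496231
Phases: e^{-i·(-1)·1.1735}=+0.386927+0.922110i, e^{-i·(1)·1.0997}=+0.453863-0.891071i ⇒ D=+0.494881+0.036589i

Re=0.4949 Im=0.0366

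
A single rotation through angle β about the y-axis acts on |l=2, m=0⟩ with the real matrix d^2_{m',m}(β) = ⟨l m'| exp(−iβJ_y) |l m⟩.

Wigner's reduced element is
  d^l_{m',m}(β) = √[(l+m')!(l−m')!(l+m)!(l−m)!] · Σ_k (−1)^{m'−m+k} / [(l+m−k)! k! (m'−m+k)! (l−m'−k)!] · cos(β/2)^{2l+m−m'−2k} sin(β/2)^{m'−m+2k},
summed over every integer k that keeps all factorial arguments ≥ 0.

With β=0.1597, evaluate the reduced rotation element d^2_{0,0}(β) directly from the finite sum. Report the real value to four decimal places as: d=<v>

d^2_{0,0}(β=0.1597) via Wigner's sum:
With c≡cos(β/2)=0.996814 and s≡sin(β/2)=0.079765, N=[2·2·2·2]^{1/2}=4.000000
Admissible k: 0..2 (factorial args all ≥0)
  k=0: (−1)^0·4.0000/(4)·0.9968^4·0.0798^0 = +0.987316
  k=1: (−1)^1·4.0000/(1)·0.9968^2·0.0798^2 = -0.025288
  k=2: (−1)^2·4.0000/(4)·0.9968^0·0.0798^4 = +0.000040
d^2_{0,0}(0.1597) = +0.987316 -0.025288 +0.000040 = +0.962068

d=0.9621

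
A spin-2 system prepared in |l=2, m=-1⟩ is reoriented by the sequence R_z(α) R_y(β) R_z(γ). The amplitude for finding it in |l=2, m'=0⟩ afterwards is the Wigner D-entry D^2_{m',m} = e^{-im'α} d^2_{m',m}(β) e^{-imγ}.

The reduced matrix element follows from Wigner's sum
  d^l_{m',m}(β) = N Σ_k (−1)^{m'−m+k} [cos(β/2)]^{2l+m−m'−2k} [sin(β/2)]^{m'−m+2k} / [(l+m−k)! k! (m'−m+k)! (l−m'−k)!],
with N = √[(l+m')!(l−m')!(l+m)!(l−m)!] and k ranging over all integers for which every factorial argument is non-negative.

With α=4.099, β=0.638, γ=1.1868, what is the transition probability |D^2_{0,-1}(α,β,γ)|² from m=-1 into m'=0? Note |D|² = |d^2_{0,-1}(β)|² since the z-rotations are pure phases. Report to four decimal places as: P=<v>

Split into d^2_{0,-1}(β=0.638) × two z-phases.
Half-angle: c=0.949550, s=0.313617. N=√(2·2·1·6)=4.898979
k: max(0,(-1)−(0))=0 … min(2+(-1),2−(0))=1
  k=0: (−1)^1·4.8990/(2)·0.9495^3·0.3136^1 = -0.657701
  k=1: (−1)^2·4.8990/(2)·0.9495^1·0.3136^3 = +0.071745
d^2_{0,-1}(0.638) = -0.657701 +0.071745 = -0.585956
|D^2_{0,-1}|² = |d^2_{0,-1}(β)|² = (-0.585956)² = 0.343344 (the z-rotation phases have unit modulus)

P=0.3433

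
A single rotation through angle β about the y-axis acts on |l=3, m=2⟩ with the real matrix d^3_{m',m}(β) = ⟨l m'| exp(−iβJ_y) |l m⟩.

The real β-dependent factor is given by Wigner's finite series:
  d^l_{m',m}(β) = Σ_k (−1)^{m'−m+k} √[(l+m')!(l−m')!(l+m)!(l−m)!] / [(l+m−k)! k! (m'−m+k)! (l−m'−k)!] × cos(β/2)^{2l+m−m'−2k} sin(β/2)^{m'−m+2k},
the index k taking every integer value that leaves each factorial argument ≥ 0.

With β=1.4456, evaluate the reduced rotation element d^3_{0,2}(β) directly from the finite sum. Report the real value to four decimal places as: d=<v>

d^3_{0,2}(β=1.4456) via Wigner's sum:
With c≡cos(β/2)=0.749957 and s≡sin(β/2)=0.661487, N=[6·6·120·1]^{1/2}=65.726707
k: max(0,(2)−(0))=2 … min(3+(2),3−(0))=3
  k=2: (−1)^0·65.7267/(12)·0.7500^4·0.6615^2 = +0.758137
  k=3: (−1)^1·65.7267/(12)·0.7500^2·0.6615^4 = -0.589819
d^3_{0,2}(1.4456) = +0.758137 -0.589819 = +0.168319

d=0.1683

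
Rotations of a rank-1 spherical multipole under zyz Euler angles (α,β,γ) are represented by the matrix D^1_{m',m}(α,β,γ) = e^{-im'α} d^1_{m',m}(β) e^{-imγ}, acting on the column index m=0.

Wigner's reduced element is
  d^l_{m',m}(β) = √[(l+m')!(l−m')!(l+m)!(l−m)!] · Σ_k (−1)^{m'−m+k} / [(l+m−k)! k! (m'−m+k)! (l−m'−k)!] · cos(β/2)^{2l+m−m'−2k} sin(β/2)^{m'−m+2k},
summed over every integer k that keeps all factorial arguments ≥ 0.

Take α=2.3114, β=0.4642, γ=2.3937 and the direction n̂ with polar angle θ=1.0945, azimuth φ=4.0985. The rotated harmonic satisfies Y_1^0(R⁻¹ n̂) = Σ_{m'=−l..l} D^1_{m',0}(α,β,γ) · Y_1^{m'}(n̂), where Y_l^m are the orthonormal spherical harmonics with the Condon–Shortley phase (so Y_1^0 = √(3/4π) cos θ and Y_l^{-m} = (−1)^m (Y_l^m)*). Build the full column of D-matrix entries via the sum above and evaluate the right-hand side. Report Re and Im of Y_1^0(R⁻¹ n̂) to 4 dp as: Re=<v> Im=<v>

Re=0.1586 Im=0.0000

Need the full column D^1_{m',0} for m'=−1..1 at α=2.3114, β=0.4642, γ=2.3937.
cos(β/2)=0.973185, sin(β/2)=0.230022
d^1_{-1,0}: single k=1 term ⇒ +0.316577;  D = -0.213605+0.233653i
d^1_{0,0}: k∈[0..1] ⇒ +0.947090 -0.052910 = +0.894180;  D = +0.894180+0.000000i
d^1_{1,0}: single k=0 term ⇒ -0.316577;  D = +0.213605+0.233653i
Y_1^{m'}(θ=1.0945,φ=4.0985) and Σ D·Y over m':
  (-0.2136+0.2337i)·(-0.1769+0.2510i)  (+0.8942+0.0000i)·(+0.2240+0.0000i)  (+0.2136+0.2337i)·(+0.1769+0.2510i)
Y_1^0(R⁻¹ n̂) = +0.158591+0.000000i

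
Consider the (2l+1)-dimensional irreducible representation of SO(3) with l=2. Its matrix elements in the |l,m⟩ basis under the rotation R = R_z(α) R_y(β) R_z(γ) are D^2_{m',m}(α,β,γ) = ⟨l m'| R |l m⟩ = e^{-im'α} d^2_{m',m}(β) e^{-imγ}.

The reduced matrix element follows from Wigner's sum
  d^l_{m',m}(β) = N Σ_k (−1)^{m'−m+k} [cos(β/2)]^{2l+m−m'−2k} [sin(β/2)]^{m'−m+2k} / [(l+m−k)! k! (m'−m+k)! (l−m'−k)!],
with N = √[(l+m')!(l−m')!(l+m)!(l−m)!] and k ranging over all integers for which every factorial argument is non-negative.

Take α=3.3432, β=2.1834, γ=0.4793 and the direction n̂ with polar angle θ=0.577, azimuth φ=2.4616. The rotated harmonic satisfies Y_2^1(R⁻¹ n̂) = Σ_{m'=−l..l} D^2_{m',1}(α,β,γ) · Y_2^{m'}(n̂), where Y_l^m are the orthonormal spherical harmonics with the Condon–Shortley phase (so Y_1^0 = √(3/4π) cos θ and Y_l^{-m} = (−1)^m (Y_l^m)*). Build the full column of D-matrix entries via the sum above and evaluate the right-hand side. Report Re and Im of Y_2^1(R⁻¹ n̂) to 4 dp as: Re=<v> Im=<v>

Re=-0.1499 Im=0.0053

Need the full column D^2_{m',1} for m'=−2..2 at α=3.3432, β=2.1834, γ=0.4793.
cos(β/2)=0.460977, sin(β/2)=0.887412
d^2_{-2,1}: single k=3 term ⇒ +0.644296;  D = +0.642432-0.048974i
d^2_{-1,1}: k∈[2..3] ⇒ +0.502032 -0.620156 = -0.118124;  D = +0.113599-0.032382i
d^2_{0,1}: k∈[1..2] ⇒ +0.212931 -0.789098 = -0.576167;  D = -0.511243+0.265704i
d^2_{1,1}: k∈[0..1] ⇒ +0.045156 -0.502032 = -0.456875;  D = +0.354993-0.287602i
d^2_{2,1}: single k=0 term ⇒ -0.173858;  D = -0.110436+0.134277i
Y_2^{m'}(θ=0.577,φ=2.4616) and Σ D·Y over m':
  (+0.6424-0.0490i)·(+0.0241+0.1124i)  (+0.1136-0.0324i)·(-0.2746-0.2221i)  (-0.5112+0.2657i)·(+0.3492+0.0000i)  (+0.3550-0.2876i)·(+0.2746-0.2221i)  (-0.1104+0.1343i)·(+0.0241-0.1124i)
Y_2^1(R⁻¹ n̂) = -0.149909+0.005301i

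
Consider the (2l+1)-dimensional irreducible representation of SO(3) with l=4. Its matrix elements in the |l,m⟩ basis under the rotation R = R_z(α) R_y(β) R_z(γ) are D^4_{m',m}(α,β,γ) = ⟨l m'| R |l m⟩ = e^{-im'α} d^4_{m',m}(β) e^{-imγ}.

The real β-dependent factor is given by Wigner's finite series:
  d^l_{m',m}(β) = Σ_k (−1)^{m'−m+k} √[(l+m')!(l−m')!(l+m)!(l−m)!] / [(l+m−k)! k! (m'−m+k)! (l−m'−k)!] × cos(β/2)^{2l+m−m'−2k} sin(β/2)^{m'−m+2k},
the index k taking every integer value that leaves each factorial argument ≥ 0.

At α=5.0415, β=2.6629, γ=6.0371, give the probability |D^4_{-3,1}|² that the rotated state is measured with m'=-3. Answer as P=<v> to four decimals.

P=0.1141

First d^4_{-3,1}(β=2.6629), then the phase factors e^{-i(-3)α} and e^{-i(1)γ}:
c=cos(2.6629/2)=0.237068, s=sin(2.6629/2)=0.971493; N=√[1·5040·120·6]=1904.940944
k: max(0,(1)−(-3))=4 … min(4+(1),4−(-3))=5
  k=4: (−1)^0·1904.9409/(144)·0.2371^4·0.9715^4 = +0.037219
  k=5: (−1)^1·1904.9409/(240)·0.2371^2·0.9715^6 = -0.375019
d^4_{-3,1}(2.6629) = +0.037219 -0.375019 = -0.337800
|D^4_{-3,1}|² = |d^4_{-3,1}(β)|² = (-0.337800)² = 0.114109 (the z-rotation phases have unit modulus)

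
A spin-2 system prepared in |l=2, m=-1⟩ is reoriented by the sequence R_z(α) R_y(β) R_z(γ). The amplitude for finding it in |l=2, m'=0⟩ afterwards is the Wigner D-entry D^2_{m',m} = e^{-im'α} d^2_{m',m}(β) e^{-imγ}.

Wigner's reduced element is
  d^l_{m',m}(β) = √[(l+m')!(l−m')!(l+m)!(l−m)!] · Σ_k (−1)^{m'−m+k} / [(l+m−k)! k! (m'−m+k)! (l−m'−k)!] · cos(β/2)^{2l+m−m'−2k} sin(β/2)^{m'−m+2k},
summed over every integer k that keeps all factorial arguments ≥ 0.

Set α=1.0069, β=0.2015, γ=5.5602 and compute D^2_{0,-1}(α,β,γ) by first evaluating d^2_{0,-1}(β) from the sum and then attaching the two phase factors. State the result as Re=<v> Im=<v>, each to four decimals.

Split into d^2_{0,-1}(β=0.2015) × two z-phases.
c=cos(0.2015/2)=0.994929, s=sin(0.2015/2)=0.100580; N=√[2·2·1·6]=4.898979
k: max(0,(-1)−(0))=0 … min(2+(-1),2−(0))=1
  k=0: (−1)^1·4.8990/(2)·0.9949^3·0.1006^1 = -0.242640
  k=1: (−1)^2·4.8990/(2)·0.9949^1·0.1006^3 = +0.002480
d^2_{0,-1}(0.2015) = -0.242640 +0.002480 = -0.240160
Attach z-rotation phases: D = e^{-i(0)(1.0069)}·(-0.240160)·e^{-i(-1)(5.5602)} = -0.180080+0.158896i

Re=-0.1801 Im=0.1589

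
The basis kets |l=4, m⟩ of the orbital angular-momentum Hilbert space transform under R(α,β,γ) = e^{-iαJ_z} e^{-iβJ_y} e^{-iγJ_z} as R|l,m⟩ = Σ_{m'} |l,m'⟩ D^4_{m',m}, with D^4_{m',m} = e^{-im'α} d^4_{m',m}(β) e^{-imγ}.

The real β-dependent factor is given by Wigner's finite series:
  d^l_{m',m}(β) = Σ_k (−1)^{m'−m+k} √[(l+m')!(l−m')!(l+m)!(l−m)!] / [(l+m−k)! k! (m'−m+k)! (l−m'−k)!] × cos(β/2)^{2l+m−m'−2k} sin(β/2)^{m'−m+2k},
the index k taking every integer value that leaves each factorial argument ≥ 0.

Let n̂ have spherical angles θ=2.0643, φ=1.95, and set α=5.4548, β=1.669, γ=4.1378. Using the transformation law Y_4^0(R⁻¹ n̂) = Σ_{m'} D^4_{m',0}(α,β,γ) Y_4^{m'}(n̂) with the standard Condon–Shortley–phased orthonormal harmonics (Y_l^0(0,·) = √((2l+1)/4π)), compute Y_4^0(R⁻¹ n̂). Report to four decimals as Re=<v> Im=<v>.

Re=-0.2574 Im=0.0000

Need the full column D^4_{m',0} for m'=−4..4 at α=5.4548, β=1.669, γ=4.1378.
cos(β/2)=0.671548, sin(β/2)=0.740961
d^4_{-4,0}: single k=4 term ⇒ +0.512907;  D = -0.505344+0.087760i
d^4_{-3,0}: k∈[3..4] ⇒ +0.657409 -0.800335 = -0.142926;  D = +0.113222+0.087227i
d^4_{-2,0}: k∈[2..4] ⇒ +0.477722 -1.550886 +0.708023 = -0.365141;  D = +0.031354+0.363793i
d^4_{-1,0}: k∈[1..4] ⇒ +0.204104 -1.490864 +1.814990 -0.368264 = +0.159965;  D = +0.108147-0.117869i
d^4_{0,0}: k∈[0..4] ⇒ +0.041364 -0.805701 +2.206949 -1.194114 +0.090858 = +0.339356;  D = +0.339356+0.000000i
d^4_{1,0}: k∈[0..3] ⇒ -0.204104 +1.490864 -1.814990 +0.368264 = -0.159965;  D = -0.108147-0.117869i
d^4_{2,0}: k∈[0..2] ⇒ +0.477722 -1.550886 +0.708023 = -0.365141;  D = +0.031354-0.363793i
d^4_{3,0}: k∈[0..1] ⇒ -0.657409 +0.800335 = +0.142926;  D = -0.113222+0.087227i
d^4_{4,0}: single k=0 term ⇒ +0.512907;  D = -0.505344-0.087760i
Y_4^{m'}(θ=2.0643,φ=1.95) and Σ D·Y over m':
  (-0.5053+0.0878i)·(+0.0144-0.2658i)  (+0.1132+0.0872i)·(-0.3676-0.1700i)  (+0.0314+0.3638i)·(-0.1075+0.1019i)  (+0.1081-0.1179i)·(-0.1044-0.2620i)  (+0.3394+0.0000i)·(-0.2084+0.0000i)  (-0.1081-0.1179i)·(+0.1044-0.2620i)  (+0.0314-0.3638i)·(-0.1075-0.1019i)  (-0.1132+0.0872i)·(+0.3676-0.1700i)  (-0.5053-0.0878i)·(+0.0144+0.2658i)
Y_4^0(R⁻¹ n̂) = -0.257361+0.000000i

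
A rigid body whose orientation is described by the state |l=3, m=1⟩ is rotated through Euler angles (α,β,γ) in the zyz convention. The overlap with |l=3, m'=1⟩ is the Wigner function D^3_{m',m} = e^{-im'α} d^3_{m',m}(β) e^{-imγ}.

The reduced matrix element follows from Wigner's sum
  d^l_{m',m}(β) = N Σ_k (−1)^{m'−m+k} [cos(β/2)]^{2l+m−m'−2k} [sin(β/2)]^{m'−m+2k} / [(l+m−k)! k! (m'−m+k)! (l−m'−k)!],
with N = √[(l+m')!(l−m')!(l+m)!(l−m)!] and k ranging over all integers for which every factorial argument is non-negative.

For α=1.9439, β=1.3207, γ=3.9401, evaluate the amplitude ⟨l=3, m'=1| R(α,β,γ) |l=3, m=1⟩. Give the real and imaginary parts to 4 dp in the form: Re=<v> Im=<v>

Re=-0.3673 Im=-0.1549

D^3_{1,1}(1.9439,1.3207,3.9401) = e^{-i·1·1.9439}·d^3_{1,1}(1.3207)·e^{-i·1·3.9401}. Compute d first:
With c≡cos(β/2)=0.789778 and s≡sin(β/2)=0.613393, N=[24·2·24·2]^{1/2}=48.000000
Admissible k: 0..2 (factorial args all ≥0)
  k=0: (−1)^0·48.0000/(48)·0.7898^6·0.6134^0 = +0.242677
  k=1: (−1)^1·48.0000/(6)·0.7898^4·0.6134^2 = -1.171082
  k=2: (−1)^2·48.0000/(8)·0.7898^2·0.6134^4 = +0.529806
d^3_{1,1}(1.3207) = +0.242677 -1.171082 +0.529806 = -0.398599
Phases: e^{-i·(1)·1.9439}=-0.364507-0.931201i, e^{-i·(1)·3.9401}=-0.697777+0.716315i ⇒ D=-0.367260-0.154922i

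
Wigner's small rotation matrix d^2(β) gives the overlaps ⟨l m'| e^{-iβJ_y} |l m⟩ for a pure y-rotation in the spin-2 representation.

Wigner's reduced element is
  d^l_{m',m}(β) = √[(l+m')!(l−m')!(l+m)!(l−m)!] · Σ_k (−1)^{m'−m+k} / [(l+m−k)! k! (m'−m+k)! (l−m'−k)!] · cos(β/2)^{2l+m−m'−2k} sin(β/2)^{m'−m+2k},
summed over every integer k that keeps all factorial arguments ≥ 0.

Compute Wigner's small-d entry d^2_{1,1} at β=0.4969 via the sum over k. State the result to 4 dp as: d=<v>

d=0.7123

d^2_{1,1}(β=0.4969) via Wigner's sum:
With c≡cos(β/2)=0.969295 and s≡sin(β/2)=0.245902, N=[6·1·6·1]^{1/2}=6.000000
The bounds max(0,m−m')=0 and min(l+m,l−m')=1 give 2 terms
  k=0: (−1)^0·6.0000/(6)·0.9693^4·0.2459^0 = +0.882721
  k=1: (−1)^1·6.0000/(2)·0.9693^2·0.2459^2 = -0.170434
d^2_{1,1}(0.4969) = +0.882721 -0.170434 = +0.712287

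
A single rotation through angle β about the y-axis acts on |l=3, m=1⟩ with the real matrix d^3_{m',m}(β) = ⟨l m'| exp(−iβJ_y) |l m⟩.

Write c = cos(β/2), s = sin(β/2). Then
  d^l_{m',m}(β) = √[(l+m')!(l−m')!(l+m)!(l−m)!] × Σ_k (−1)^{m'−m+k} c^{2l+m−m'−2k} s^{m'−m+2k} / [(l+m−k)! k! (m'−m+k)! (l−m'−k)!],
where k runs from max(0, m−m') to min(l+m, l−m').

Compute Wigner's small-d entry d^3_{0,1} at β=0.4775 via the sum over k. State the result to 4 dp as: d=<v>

d^3_{0,1}(β=0.4775) via Wigner's sum:
c=cos(0.4775/2)=0.971634, s=sin(0.4775/2)=0.236488; N=√[6·6·24·2]=41.569219
k∈{1,2,3} keeps every argument non-negative
  k=1: (−1)^0·41.5692/(12)·0.9716^5·0.2365^1 = +0.709438
  k=2: (−1)^1·41.5692/(4)·0.9716^3·0.2365^3 = -0.126081
  k=3: (−1)^2·41.5692/(12)·0.9716^1·0.2365^5 = +0.002490
d^3_{0,1}(0.4775) = +0.709438 -0.126081 +0.002490 = +0.585847

d=0.5858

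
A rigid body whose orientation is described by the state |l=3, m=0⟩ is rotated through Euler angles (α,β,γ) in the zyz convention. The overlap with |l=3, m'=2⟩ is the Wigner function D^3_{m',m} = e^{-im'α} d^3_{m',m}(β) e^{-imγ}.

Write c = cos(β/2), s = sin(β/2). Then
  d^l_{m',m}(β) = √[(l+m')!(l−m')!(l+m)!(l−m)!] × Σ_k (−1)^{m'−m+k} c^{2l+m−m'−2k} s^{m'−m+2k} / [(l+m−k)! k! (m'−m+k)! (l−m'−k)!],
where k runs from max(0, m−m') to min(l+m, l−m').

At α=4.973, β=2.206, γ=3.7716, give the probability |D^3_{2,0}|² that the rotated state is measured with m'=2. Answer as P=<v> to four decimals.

First d^3_{2,0}(β=2.206), then the phase factors e^{-i(2)α} and e^{-i(0)γ}:
With c≡cos(β/2)=0.450920 and s≡sin(β/2)=0.892564, N=[120·1·6·6]^{1/2}=65.726707
The bounds max(0,m−m')=0 and min(l+m,l−m')=1 give 2 terms
  k=0: (−1)^2·65.7267/(12)·0.4509^4·0.8926^2 = +0.180401
  k=1: (−1)^3·65.7267/(12)·0.4509^2·0.8926^4 = -0.706835
d^3_{2,0}(2.206) = +0.180401 -0.706835 = -0.526434
|D^3_{2,0}|² = |d^3_{2,0}(β)|² = (-0.526434)² = 0.277133 (the z-rotation phases have unit modulus)

P=0.2771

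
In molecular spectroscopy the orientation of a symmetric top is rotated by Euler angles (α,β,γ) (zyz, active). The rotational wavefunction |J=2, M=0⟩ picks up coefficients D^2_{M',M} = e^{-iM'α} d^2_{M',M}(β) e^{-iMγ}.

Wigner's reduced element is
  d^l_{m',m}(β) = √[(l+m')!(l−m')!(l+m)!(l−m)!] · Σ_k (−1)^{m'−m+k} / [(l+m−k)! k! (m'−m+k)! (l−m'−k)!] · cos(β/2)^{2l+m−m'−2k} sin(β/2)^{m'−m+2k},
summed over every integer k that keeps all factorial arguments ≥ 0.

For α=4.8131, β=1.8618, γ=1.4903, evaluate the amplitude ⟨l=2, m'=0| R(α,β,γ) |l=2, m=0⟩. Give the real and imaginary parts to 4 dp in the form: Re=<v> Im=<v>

First d^2_{0,0}(β=1.8618), then the phase factors e^{-i(0)α} and e^{-i(0)γ}:
Half-angle: c=0.597112, s=0.802158. N=√(2·2·2·2)=4.000000
k∈{0,1,2} keeps every argument non-negative
  k=0: (−1)^0·4.0000/(4)·0.5971^4·0.8022^0 = +0.127123
  k=1: (−1)^1·4.0000/(1)·0.5971^2·0.8022^2 = -0.917680
  k=2: (−1)^2·4.0000/(4)·0.5971^0·0.8022^4 = +0.414037
d^2_{0,0}(1.8618) = +0.127123 -0.917680 +0.414037 = -0.376521
D = (+1.000000+0.000000i)·(-0.376521)·(+1.000000+0.000000i) = -0.376521+0.000000i

Re=-0.3765 Im=0.0000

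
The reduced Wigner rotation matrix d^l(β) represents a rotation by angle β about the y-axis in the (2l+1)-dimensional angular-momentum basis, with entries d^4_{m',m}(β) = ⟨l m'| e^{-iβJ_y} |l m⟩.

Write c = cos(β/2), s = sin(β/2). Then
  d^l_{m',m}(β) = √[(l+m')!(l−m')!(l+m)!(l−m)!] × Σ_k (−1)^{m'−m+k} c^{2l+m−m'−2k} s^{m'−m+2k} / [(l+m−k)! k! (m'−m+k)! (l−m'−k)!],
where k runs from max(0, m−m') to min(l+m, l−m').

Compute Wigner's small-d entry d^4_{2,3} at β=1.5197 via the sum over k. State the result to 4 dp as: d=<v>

d=-0.4633

d^4_{2,3}(β=1.5197) via Wigner's sum:
With c≡cos(β/2)=0.724939 and s≡sin(β/2)=0.688813, N=[720·2·5040·1]^{1/2}=2693.993318
k∈{1,2} keeps every argument non-negative
  k=1: (−1)^0·2693.9933/(720)·0.7249^7·0.6888^1 = +0.271192
  k=2: (−1)^1·2693.9933/(240)·0.7249^5·0.6888^3 = -0.734509
d^4_{2,3}(1.5197) = +0.271192 -0.734509 = -0.463317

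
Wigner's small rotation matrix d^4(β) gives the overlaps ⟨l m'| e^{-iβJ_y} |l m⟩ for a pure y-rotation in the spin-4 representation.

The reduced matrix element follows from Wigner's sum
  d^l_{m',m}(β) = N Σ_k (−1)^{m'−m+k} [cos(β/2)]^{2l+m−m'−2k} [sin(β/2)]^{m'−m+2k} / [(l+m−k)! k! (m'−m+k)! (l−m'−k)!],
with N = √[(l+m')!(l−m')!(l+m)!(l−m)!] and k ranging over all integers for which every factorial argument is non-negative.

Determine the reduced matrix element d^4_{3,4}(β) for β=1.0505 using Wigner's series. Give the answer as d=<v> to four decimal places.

d=0.5147

d^4_{3,4}(β=1.0505) via Wigner's sum:
Half-angle: c=0.865199, s=0.501429. N=√(5040·1·40320·1)=14255.272709
The bounds max(0,m−m')=1 and min(l+m,l−m')=1 give 1 term
  k=1: (−1)^0·14255.2727/(5040)·0.8652^7·0.5014^1 = +0.514713
d^4_{3,4}(1.0505) = +0.514713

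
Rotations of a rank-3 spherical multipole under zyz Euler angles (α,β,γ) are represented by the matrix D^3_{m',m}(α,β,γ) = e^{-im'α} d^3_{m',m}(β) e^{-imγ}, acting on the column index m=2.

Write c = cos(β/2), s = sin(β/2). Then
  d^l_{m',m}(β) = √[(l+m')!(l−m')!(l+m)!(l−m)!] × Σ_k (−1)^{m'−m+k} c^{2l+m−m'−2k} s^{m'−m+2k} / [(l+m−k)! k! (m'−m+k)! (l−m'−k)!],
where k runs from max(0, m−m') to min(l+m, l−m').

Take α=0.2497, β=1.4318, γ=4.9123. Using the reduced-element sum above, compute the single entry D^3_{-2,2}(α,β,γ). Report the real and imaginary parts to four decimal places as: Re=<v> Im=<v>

Re=-0.4459 Im=-0.0446

D^3_{-2,2}(0.2497,1.4318,4.9123) = e^{-i·-2·0.2497}·d^3_{-2,2}(1.4318)·e^{-i·2·4.9123}. Compute d first:
With c≡cos(β/2)=0.754503 and s≡sin(β/2)=0.656297, N=[1·120·120·1]^{1/2}=120.000000
The bounds max(0,m−m')=4 and min(l+m,l−m')=5 give 2 terms
  k=4: (−1)^0·120.0000/(24)·0.7545^2·0.6563^4 = +0.528072
  k=5: (−1)^1·120.0000/(120)·0.7545^0·0.6563^6 = -0.079910
d^3_{-2,2}(1.4318) = +0.528072 -0.079910 = +0.448162
D = (+0.877870+0.478899i)·(+0.448162)·(-0.921130+0.389254i) = -0.445941-0.044553i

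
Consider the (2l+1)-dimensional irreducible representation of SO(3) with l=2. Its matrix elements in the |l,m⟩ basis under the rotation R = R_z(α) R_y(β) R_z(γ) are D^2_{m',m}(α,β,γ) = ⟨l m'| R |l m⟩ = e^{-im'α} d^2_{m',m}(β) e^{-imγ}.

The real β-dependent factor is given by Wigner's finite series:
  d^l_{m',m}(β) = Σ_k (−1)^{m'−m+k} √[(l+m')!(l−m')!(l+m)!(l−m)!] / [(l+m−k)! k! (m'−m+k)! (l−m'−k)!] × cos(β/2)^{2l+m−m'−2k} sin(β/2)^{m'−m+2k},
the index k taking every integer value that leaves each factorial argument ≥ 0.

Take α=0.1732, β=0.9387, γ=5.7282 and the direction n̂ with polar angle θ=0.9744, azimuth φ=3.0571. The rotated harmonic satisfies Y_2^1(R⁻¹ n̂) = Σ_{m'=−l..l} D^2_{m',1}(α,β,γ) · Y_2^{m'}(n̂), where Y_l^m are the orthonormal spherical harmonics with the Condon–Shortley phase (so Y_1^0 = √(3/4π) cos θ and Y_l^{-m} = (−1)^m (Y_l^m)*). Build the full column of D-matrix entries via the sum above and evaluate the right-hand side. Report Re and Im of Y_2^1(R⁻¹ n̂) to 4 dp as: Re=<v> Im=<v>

Re=-0.2176 Im=-0.0748

Need the full column D^2_{m',1} for m'=−2..2 at α=0.1732, β=0.9387, γ=5.7282.
cos(β/2)=0.891862, sin(β/2)=0.452307
d^2_{-2,1}: single k=3 term ⇒ +0.165054;  D = +0.102420+0.129433i
d^2_{-1,1}: k∈[2..3] ⇒ +0.488183 -0.041854 = +0.446330;  D = +0.333133+0.297040i
d^2_{0,1}: k∈[1..2] ⇒ +0.785963 -0.202149 = +0.583814;  D = +0.496188+0.307630i
d^2_{1,1}: k∈[0..1] ⇒ +0.632691 -0.488183 = +0.144507;  D = +0.134103+0.053840i
d^2_{2,1}: single k=0 term ⇒ -0.641736;  D = -0.627827-0.132888i
Y_2^{m'}(θ=0.9744,φ=3.0571) and Σ D·Y over m':
  (+0.1024+0.1294i)·(+0.2607+0.0445i)  (+0.3331+0.2970i)·(-0.3577-0.0303i)  (+0.4962+0.3076i)·(-0.0169+0.0000i)  (+0.1341+0.0538i)·(+0.3577-0.0303i)  (-0.6278-0.1329i)·(+0.2607-0.0445i)
Y_2^1(R⁻¹ n̂) = -0.217568-0.074781i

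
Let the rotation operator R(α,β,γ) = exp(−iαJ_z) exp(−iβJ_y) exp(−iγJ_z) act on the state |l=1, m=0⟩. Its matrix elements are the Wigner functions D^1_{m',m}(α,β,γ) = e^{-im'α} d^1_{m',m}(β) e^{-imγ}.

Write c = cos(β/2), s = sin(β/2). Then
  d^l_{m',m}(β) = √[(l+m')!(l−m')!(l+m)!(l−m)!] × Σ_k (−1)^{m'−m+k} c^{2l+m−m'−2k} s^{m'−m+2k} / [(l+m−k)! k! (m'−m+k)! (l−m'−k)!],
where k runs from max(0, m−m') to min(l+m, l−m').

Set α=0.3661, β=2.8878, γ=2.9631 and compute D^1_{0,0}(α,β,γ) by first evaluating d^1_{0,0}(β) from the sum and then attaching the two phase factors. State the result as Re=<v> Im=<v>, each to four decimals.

D^1_{0,0}(0.3661,2.8878,2.9631) = e^{-i·0·0.3661}·d^1_{0,0}(2.8878)·e^{-i·0·2.9631}. Compute d first:
With c≡cos(β/2)=0.126556 and s≡sin(β/2)=0.991959, N=[1·1·1·1]^{1/2}=1.000000
k: max(0,(0)−(0))=0 … min(1+(0),1−(0))=1
  k=0: (−1)^0·1.0000/(1)·0.1266^2·0.9920^0 = +0.016016
  k=1: (−1)^1·1.0000/(1)·0.1266^0·0.9920^2 = -0.983984
d^1_{0,0}(2.8878) = +0.016016 -0.983984 = -0.967967
Phases: e^{-i·(0)·0.3661}=+1.000000+0.000000i, e^{-i·(0)·2.9631}=+1.000000+0.000000i ⇒ D=-0.967967+0.000000i

Re=-0.9680 Im=0.0000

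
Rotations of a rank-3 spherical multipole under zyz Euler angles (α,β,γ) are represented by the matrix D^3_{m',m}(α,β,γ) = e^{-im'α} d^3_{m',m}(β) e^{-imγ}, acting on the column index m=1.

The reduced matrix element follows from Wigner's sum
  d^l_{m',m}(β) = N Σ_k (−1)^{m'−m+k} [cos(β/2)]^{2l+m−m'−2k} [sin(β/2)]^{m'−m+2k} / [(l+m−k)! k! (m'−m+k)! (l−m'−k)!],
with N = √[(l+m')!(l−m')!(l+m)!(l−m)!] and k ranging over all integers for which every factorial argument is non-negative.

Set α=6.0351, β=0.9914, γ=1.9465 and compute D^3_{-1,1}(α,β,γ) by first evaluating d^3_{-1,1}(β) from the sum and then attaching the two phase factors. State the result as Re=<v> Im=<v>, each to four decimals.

Re=-0.2964 Im=-0.4119

Split into d^3_{-1,1}(β=0.9914) × two z-phases.
Half-angle: c=0.879636, s=0.475648. N=√(2·24·24·2)=48.000000
The bounds max(0,m−m')=2 and min(l+m,l−m')=4 give 3 terms
  k=2: (−1)^0·48.0000/(8)·0.8796^4·0.4756^2 = +0.812706
  k=3: (−1)^1·48.0000/(6)·0.8796^2·0.4756^4 = -0.316838
  k=4: (−1)^2·48.0000/(48)·0.8796^0·0.4756^6 = +0.011580
d^3_{-1,1}(0.9914) = +0.812706 -0.316838 +0.011580 = +0.507449
Attach z-rotation phases: D = e^{-i(-1)(6.0351)}·(+0.507449)·e^{-i(1)(1.9465)} = -0.296408-0.411881i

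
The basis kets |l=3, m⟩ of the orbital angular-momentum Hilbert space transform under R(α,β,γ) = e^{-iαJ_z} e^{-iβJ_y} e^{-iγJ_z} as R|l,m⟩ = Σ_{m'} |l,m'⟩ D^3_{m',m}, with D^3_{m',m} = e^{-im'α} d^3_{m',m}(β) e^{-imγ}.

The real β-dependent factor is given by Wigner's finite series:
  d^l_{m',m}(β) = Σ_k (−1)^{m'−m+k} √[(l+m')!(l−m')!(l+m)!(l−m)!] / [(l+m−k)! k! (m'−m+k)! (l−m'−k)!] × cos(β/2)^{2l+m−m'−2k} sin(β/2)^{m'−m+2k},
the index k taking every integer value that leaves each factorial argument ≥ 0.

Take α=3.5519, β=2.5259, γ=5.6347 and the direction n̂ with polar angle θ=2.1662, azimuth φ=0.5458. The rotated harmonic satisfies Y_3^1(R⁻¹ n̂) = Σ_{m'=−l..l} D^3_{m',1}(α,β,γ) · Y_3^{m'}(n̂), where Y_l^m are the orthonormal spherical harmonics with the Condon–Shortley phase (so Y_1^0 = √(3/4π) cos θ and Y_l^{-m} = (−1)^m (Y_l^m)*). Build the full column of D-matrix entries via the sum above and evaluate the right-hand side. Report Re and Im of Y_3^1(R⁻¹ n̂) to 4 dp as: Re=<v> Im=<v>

Re=0.2774 Im=0.1649

Need the full column D^3_{m',1} for m'=−3..3 at α=3.5519, β=2.5259, γ=5.6347.
cos(β/2)=0.303007, sin(β/2)=0.952988
d^3_{-3,1}: single k=4 term ⇒ +0.293293;  D = +0.089083-0.279436i
d^3_{-2,1}: k∈[3..4] ⇒ +0.152283 -0.753166 = -0.600883;  D = -0.061002-0.597778i
d^3_{-1,1}: k∈[2..4] ⇒ +0.045934 -0.605823 +0.749075 = +0.189187;  D = -0.092688-0.164927i
d^3_{0,1}: k∈[1..3] ⇒ +0.008432 -0.250226 +0.825052 = +0.583258;  D = +0.464856+0.352276i
d^3_{1,1}: k∈[0..2] ⇒ +0.000774 -0.061246 +0.454367 = +0.393895;  D = -0.382775-0.092933i
d^3_{2,1}: k∈[0..1] ⇒ -0.007698 +0.152283 = +0.144585;  D = +0.142448-0.024765i
d^3_{3,1}: single k=0 term ⇒ +0.029650;  D = -0.024762+0.016310i
Y_3^{m'}(θ=2.1662,φ=0.5458) and Σ D·Y over m':
  (+0.0891-0.2794i)·(-0.0158-0.2363i)  (-0.0610-0.5978i)·(-0.1811+0.3486i)  (-0.0927-0.1649i)·(+0.1310-0.0795i)  (+0.4649+0.3523i)·(+0.2987+0.0000i)  (-0.3828-0.0929i)·(-0.1310-0.0795i)  (+0.1424-0.0248i)·(-0.1811-0.3486i)  (-0.0248+0.0163i)·(+0.0158-0.2363i)
Y_3^1(R⁻¹ n̂) = +0.277404+0.164930i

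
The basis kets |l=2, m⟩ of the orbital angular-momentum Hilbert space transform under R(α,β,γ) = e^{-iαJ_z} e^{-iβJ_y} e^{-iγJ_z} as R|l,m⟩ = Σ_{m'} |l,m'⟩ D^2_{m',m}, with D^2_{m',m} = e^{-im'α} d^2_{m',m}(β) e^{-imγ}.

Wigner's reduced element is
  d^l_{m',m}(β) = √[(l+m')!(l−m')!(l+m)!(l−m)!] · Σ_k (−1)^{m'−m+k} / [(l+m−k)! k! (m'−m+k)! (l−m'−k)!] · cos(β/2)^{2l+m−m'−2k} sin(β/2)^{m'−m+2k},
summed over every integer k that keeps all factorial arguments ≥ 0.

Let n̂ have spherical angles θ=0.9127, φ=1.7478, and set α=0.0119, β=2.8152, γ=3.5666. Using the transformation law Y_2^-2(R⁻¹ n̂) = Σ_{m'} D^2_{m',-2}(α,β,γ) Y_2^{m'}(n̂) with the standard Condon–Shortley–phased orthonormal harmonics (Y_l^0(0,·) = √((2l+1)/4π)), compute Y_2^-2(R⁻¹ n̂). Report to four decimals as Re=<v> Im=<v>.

Need the full column D^2_{m',-2} for m'=−2..2 at α=0.0119, β=2.8152, γ=3.5666.
cos(β/2)=0.162473, sin(β/2)=0.986713
d^2_{-2,-2}: single k=0 term ⇒ +0.000697;  D = +0.000447+0.000534i
d^2_{-1,-2}: single k=0 term ⇒ -0.008464;  D = -0.005510-0.006425i
d^2_{0,-2}: single k=0 term ⇒ +0.062953;  D = +0.041547+0.047296i
d^2_{1,-2}: single k=0 term ⇒ -0.312164;  D = -0.208796-0.232058i
d^2_{2,-2}: single k=0 term ⇒ +0.947902;  D = +0.642359+0.697060i
Y_2^{m'}(θ=0.9127,φ=1.7478) and Σ D·Y over m':
  (+0.0004+0.0005i)·(-0.2268+0.0838i)  (-0.0055-0.0064i)·(-0.0658-0.3680i)  (+0.0415+0.0473i)·(+0.0385+0.0000i)  (-0.2088-0.2321i)·(+0.0658-0.3680i)  (+0.6424+0.6971i)·(-0.2268-0.0838i)
Y_2^-2(R⁻¹ n̂) = -0.186938-0.146177i

Re=-0.1869 Im=-0.1462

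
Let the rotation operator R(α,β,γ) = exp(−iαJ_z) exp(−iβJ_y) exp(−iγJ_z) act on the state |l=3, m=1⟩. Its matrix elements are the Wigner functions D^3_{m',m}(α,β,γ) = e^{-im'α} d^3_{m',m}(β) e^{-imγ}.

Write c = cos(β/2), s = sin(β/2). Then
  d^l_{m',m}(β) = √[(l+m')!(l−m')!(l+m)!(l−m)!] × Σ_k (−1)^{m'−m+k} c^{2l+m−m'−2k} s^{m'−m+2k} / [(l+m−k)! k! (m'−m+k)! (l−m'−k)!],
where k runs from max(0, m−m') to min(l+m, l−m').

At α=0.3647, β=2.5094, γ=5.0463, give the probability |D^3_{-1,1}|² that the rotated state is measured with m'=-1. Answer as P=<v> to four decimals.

P=0.0246

Split into d^3_{-1,1}(β=2.5094) × two z-phases.
With c≡cos(β/2)=0.310859 and s≡sin(β/2)=0.950456, N=[2·24·24·2]^{1/2}=48.000000
Admissible k: 2..4 (factorial args all ≥0)
  k=2: (−1)^0·48.0000/(8)·0.3109^4·0.9505^2 = +0.050614
  k=3: (−1)^1·48.0000/(6)·0.3109^2·0.9505^4 = -0.630876
  k=4: (−1)^2·48.0000/(48)·0.3109^0·0.9505^6 = +0.737212
d^3_{-1,1}(2.5094) = +0.050614 -0.630876 +0.737212 = +0.156949
|D^3_{-1,1}|² = |d^3_{-1,1}(β)|² = (+0.156949)² = 0.024633 (the z-rotation phases have unit modulus)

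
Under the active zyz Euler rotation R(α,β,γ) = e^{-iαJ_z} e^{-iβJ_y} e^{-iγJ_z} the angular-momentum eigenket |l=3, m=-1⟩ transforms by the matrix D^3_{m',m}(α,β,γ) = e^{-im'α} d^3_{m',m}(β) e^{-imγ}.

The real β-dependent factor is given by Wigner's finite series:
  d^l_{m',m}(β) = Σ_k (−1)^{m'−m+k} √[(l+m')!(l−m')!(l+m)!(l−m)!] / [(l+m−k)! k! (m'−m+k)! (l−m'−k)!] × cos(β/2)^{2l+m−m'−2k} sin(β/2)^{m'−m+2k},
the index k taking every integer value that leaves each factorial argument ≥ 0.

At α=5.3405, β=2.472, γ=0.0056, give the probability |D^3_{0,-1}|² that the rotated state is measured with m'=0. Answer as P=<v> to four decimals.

D^3_{0,-1}(5.3405,2.472,0.0056) = e^{-i·0·5.3405}·d^3_{0,-1}(2.472)·e^{-i·-1·0.0056}. Compute d first:
Half-angle: c=0.328577, s=0.944477. N=√(6·6·2·24)=41.569219
The bounds max(0,m−m')=0 and min(l+m,l−m')=2 give 3 terms
  k=0: (−1)^1·41.5692/(12)·0.3286^5·0.9445^1 = -0.012530
  k=1: (−1)^2·41.5692/(4)·0.3286^3·0.9445^3 = +0.310597
  k=2: (−1)^3·41.5692/(12)·0.3286^1·0.9445^5 = -0.855431
d^3_{0,-1}(2.472) = -0.012530 +0.310597 -0.855431 = -0.557365
|D^3_{0,-1}|² = |d^3_{0,-1}(β)|² = (-0.557365)² = 0.310655 (the z-rotation phases have unit modulus)

P=0.3107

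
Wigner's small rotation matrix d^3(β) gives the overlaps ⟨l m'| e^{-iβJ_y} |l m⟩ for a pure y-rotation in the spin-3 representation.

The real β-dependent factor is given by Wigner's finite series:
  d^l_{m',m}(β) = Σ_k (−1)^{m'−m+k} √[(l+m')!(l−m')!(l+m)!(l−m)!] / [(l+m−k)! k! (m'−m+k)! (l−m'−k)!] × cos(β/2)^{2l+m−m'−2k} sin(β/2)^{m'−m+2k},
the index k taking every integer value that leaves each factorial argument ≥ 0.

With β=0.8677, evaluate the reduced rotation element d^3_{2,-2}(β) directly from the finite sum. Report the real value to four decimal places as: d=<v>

d=0.1230

d^3_{2,-2}(β=0.8677) via Wigner's sum:
Half-angle: c=0.907354, s=0.420367. N=√(120·1·1·120)=120.000000
The bounds max(0,m−m')=0 and min(l+m,l−m')=1 give 2 terms
  k=0: (−1)^4·120.0000/(24)·0.9074^2·0.4204^4 = +0.128540
  k=1: (−1)^5·120.0000/(120)·0.9074^0·0.4204^6 = -0.005518
d^3_{2,-2}(0.8677) = +0.128540 -0.005518 = +0.123022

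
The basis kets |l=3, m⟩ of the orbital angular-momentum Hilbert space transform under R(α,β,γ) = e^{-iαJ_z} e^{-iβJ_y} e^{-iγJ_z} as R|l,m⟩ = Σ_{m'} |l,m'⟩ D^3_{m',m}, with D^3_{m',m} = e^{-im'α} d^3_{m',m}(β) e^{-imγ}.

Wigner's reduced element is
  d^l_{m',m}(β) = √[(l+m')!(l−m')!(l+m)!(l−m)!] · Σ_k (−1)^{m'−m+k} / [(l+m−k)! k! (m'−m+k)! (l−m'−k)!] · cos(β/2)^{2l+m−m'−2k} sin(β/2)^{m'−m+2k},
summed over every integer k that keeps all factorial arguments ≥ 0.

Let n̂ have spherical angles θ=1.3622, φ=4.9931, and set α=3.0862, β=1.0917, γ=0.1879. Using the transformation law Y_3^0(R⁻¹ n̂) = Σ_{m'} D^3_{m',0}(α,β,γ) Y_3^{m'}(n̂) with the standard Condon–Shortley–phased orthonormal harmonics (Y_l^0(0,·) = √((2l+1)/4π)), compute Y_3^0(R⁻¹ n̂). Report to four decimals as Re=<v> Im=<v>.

Need the full column D^3_{m',0} for m'=−3..3 at α=3.0862, β=1.0917, γ=0.1879.
cos(β/2)=0.854686, sin(β/2)=0.519145
d^3_{-3,0}: single k=3 term ⇒ +0.390662;  D = -0.385280+0.064621i
d^3_{-2,0}: k∈[2..3] ⇒ +0.787707 -0.290622 = +0.497085;  D = +0.494038-0.054957i
d^3_{-1,0}: k∈[1..3] ⇒ +0.820187 -0.907815 +0.111645 = +0.024017;  D = -0.023980+0.001330i
d^3_{0,0}: k∈[0..3] ⇒ +0.389799 -1.294334 +0.477540 -0.019576 = -0.446572;  D = -0.446572+0.000000i
d^3_{1,0}: k∈[0..2] ⇒ -0.820187 +0.907815 -0.111645 = -0.024017;  D = +0.023980+0.001330i
d^3_{2,0}: k∈[0..1] ⇒ +0.787707 -0.290622 = +0.497085;  D = +0.494038+0.054957i
d^3_{3,0}: single k=0 term ⇒ -0.390662;  D = +0.385280+0.064621i
Y_3^{m'}(θ=1.3622,φ=4.9931) and Σ D·Y over m':
  (-0.3853+0.0646i)·(-0.2915-0.2601i)  (+0.4940-0.0550i)·(-0.1715+0.1078i)  (-0.0240+0.0013i)·(-0.0688-0.2387i)  (-0.4466+0.0000i)·(-0.2153+0.0000i)  (+0.0240+0.0013i)·(+0.0688-0.2387i)  (+0.4940+0.0550i)·(-0.1715-0.1078i)  (+0.3853+0.0646i)·(+0.2915-0.2601i)
Y_3^0(R⁻¹ n̂) = +0.200711-0.000000i

Re=0.2007 Im=0.0000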